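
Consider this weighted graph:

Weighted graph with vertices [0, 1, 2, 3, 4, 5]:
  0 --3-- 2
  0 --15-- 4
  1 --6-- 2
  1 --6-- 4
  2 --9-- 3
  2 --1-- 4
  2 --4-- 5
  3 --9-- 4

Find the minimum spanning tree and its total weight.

Applying Kruskal's algorithm (sort edges by weight, add if no cycle):
  Add (2,4) w=1
  Add (0,2) w=3
  Add (2,5) w=4
  Add (1,4) w=6
  Skip (1,2) w=6 (creates cycle)
  Add (2,3) w=9
  Skip (3,4) w=9 (creates cycle)
  Skip (0,4) w=15 (creates cycle)
MST weight = 23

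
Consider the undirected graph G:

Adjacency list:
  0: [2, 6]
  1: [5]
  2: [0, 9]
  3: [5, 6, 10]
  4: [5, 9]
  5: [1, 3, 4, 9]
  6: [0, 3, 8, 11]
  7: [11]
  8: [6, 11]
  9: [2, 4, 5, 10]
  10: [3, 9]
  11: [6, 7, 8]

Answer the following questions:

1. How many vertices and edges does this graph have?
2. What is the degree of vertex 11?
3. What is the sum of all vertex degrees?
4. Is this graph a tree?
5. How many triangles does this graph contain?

Count: 12 vertices, 15 edges.
Vertex 11 has neighbors [6, 7, 8], degree = 3.
Handshaking lemma: 2 * 15 = 30.
A tree on 12 vertices has 11 edges. This graph has 15 edges (4 extra). Not a tree.
Number of triangles = 2.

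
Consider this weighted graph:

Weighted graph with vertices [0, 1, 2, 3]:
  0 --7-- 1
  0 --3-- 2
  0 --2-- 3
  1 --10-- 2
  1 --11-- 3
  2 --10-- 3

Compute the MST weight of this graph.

Applying Kruskal's algorithm (sort edges by weight, add if no cycle):
  Add (0,3) w=2
  Add (0,2) w=3
  Add (0,1) w=7
  Skip (1,2) w=10 (creates cycle)
  Skip (2,3) w=10 (creates cycle)
  Skip (1,3) w=11 (creates cycle)
MST weight = 12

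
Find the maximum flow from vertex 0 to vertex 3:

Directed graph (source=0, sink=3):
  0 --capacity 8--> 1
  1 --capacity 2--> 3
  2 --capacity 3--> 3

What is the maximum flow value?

Computing max flow:
  Flow on (0->1): 2/8
  Flow on (1->3): 2/2
Maximum flow = 2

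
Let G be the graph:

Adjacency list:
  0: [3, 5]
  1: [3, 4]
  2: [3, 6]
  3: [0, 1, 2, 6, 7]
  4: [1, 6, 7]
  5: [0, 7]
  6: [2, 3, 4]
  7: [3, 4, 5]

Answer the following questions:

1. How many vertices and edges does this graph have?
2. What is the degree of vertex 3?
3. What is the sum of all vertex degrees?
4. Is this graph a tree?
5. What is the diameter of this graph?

Count: 8 vertices, 11 edges.
Vertex 3 has neighbors [0, 1, 2, 6, 7], degree = 5.
Handshaking lemma: 2 * 11 = 22.
A tree on 8 vertices has 7 edges. This graph has 11 edges (4 extra). Not a tree.
Diameter (longest shortest path) = 3.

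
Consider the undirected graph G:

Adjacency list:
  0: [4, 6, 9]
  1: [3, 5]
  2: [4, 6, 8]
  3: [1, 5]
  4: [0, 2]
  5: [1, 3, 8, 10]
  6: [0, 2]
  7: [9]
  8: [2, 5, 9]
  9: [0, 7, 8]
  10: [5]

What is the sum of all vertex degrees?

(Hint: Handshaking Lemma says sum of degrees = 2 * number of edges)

Count edges: 13 edges.
By Handshaking Lemma: sum of degrees = 2 * 13 = 26.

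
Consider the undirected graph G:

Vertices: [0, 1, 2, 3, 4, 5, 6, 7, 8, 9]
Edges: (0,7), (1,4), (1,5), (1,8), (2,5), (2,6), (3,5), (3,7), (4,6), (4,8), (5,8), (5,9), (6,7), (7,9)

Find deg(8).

Vertex 8 has neighbors [1, 4, 5], so deg(8) = 3.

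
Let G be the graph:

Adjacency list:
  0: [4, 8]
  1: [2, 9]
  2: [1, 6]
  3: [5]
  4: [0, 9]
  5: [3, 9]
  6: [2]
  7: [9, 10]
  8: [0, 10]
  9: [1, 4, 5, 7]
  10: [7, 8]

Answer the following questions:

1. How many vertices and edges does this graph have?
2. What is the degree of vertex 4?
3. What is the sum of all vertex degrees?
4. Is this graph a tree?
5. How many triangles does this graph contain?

Count: 11 vertices, 11 edges.
Vertex 4 has neighbors [0, 9], degree = 2.
Handshaking lemma: 2 * 11 = 22.
A tree on 11 vertices has 10 edges. This graph has 11 edges (1 extra). Not a tree.
Number of triangles = 0.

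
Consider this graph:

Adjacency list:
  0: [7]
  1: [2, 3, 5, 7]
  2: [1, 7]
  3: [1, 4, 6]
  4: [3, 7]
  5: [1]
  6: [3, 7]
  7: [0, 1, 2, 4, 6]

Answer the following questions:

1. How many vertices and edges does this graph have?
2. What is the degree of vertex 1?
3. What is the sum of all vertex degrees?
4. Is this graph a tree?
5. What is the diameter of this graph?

Count: 8 vertices, 10 edges.
Vertex 1 has neighbors [2, 3, 5, 7], degree = 4.
Handshaking lemma: 2 * 10 = 20.
A tree on 8 vertices has 7 edges. This graph has 10 edges (3 extra). Not a tree.
Diameter (longest shortest path) = 3.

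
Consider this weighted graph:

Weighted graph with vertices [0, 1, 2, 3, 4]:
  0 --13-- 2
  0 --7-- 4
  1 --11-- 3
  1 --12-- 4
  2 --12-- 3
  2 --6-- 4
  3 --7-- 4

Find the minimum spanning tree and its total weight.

Applying Kruskal's algorithm (sort edges by weight, add if no cycle):
  Add (2,4) w=6
  Add (0,4) w=7
  Add (3,4) w=7
  Add (1,3) w=11
  Skip (1,4) w=12 (creates cycle)
  Skip (2,3) w=12 (creates cycle)
  Skip (0,2) w=13 (creates cycle)
MST weight = 31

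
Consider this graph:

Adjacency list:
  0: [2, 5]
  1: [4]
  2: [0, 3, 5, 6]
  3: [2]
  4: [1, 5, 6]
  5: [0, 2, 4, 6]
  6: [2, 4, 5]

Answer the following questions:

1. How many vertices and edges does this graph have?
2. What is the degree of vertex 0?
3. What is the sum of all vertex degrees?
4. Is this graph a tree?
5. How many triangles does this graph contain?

Count: 7 vertices, 9 edges.
Vertex 0 has neighbors [2, 5], degree = 2.
Handshaking lemma: 2 * 9 = 18.
A tree on 7 vertices has 6 edges. This graph has 9 edges (3 extra). Not a tree.
Number of triangles = 3.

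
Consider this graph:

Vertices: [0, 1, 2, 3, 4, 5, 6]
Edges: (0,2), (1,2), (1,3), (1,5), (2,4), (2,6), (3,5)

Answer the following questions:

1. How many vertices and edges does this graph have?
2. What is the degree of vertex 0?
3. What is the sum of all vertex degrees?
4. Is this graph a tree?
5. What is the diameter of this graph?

Count: 7 vertices, 7 edges.
Vertex 0 has neighbors [2], degree = 1.
Handshaking lemma: 2 * 7 = 14.
A tree on 7 vertices has 6 edges. This graph has 7 edges (1 extra). Not a tree.
Diameter (longest shortest path) = 3.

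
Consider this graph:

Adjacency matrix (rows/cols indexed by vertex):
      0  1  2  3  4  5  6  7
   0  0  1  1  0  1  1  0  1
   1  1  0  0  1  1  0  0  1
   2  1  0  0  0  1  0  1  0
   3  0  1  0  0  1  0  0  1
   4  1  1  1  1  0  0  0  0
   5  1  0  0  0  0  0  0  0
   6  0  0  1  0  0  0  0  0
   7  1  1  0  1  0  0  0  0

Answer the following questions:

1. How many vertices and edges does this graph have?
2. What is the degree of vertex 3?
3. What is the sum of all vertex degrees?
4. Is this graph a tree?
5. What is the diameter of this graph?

Count: 8 vertices, 12 edges.
Vertex 3 has neighbors [1, 4, 7], degree = 3.
Handshaking lemma: 2 * 12 = 24.
A tree on 8 vertices has 7 edges. This graph has 12 edges (5 extra). Not a tree.
Diameter (longest shortest path) = 3.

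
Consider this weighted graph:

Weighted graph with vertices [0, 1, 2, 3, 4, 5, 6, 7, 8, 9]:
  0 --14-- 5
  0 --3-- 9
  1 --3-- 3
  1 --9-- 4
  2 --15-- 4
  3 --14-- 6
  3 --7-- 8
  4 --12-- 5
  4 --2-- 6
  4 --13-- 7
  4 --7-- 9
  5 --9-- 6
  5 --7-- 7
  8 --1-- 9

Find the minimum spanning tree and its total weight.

Applying Kruskal's algorithm (sort edges by weight, add if no cycle):
  Add (8,9) w=1
  Add (4,6) w=2
  Add (0,9) w=3
  Add (1,3) w=3
  Add (3,8) w=7
  Add (4,9) w=7
  Add (5,7) w=7
  Skip (1,4) w=9 (creates cycle)
  Add (5,6) w=9
  Skip (4,5) w=12 (creates cycle)
  Skip (4,7) w=13 (creates cycle)
  Skip (0,5) w=14 (creates cycle)
  Skip (3,6) w=14 (creates cycle)
  Add (2,4) w=15
MST weight = 54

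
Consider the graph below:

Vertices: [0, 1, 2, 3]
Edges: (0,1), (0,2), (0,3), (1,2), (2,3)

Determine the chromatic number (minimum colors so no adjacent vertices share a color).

The graph has a maximum clique of size 3 (lower bound on chromatic number).
A valid 3-coloring: {0: 0, 1: 2, 2: 1, 3: 2}.
Chromatic number = 3.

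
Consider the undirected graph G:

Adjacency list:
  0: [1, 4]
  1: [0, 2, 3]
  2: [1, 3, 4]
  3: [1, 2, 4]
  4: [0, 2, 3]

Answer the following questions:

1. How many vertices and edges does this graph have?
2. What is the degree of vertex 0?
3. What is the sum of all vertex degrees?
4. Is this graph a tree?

Count: 5 vertices, 7 edges.
Vertex 0 has neighbors [1, 4], degree = 2.
Handshaking lemma: 2 * 7 = 14.
A tree on 5 vertices has 4 edges. This graph has 7 edges (3 extra). Not a tree.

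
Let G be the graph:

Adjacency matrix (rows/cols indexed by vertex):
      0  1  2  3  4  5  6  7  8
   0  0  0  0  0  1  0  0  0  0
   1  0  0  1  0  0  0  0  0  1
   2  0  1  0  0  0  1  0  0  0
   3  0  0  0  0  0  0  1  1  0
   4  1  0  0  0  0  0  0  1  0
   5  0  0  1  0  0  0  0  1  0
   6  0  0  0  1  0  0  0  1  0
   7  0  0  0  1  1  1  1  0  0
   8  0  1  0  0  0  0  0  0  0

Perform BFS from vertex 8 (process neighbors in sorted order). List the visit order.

BFS from vertex 8 (neighbors processed in ascending order):
Visit order: 8, 1, 2, 5, 7, 3, 4, 6, 0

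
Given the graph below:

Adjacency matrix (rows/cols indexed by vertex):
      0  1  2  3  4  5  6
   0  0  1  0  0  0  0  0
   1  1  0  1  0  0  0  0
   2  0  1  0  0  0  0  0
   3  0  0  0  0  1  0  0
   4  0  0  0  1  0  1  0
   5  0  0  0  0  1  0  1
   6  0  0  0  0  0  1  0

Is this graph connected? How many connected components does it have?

Checking connectivity: the graph has 2 connected component(s).
Components: [[0, 1, 2], [3, 4, 5, 6]]. The graph is NOT connected.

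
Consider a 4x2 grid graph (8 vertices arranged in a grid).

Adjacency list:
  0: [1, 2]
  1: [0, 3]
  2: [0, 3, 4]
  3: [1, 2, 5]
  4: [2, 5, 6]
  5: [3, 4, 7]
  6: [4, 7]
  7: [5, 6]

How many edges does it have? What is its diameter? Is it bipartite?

A 4x2 grid has 6 vertical edges and 4 horizontal edges.
Total edges = 6 + 4 = 10.
Diameter = (4-1) + (2-1) = 4 (corner to opposite corner).
Grid graphs are bipartite (checkerboard coloring).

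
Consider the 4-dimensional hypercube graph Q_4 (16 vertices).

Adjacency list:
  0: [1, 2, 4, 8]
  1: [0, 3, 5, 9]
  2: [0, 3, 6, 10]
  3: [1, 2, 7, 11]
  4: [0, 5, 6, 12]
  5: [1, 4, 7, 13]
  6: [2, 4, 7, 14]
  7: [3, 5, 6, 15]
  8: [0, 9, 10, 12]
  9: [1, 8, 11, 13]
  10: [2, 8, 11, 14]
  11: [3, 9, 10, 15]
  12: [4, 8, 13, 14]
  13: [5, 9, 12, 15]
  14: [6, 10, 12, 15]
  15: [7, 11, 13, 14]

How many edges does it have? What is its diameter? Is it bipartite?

The 4-dimensional hypercube Q_4 has 16 vertices and each vertex has degree 4.
Total edges = 16 * 4 / 2 = 32.
Diameter = 4 (max Hamming distance between binary labels).
Hypercubes are bipartite (partition by parity of binary representation).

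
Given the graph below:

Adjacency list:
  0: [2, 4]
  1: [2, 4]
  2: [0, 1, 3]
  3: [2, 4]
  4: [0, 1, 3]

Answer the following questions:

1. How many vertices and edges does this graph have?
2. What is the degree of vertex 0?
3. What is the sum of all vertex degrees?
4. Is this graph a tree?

Count: 5 vertices, 6 edges.
Vertex 0 has neighbors [2, 4], degree = 2.
Handshaking lemma: 2 * 6 = 12.
A tree on 5 vertices has 4 edges. This graph has 6 edges (2 extra). Not a tree.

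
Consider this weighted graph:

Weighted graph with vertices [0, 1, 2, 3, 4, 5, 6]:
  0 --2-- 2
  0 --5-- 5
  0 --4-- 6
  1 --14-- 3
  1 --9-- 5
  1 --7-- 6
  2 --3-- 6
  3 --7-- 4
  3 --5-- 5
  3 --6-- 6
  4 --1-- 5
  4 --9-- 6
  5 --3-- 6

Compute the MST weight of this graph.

Applying Kruskal's algorithm (sort edges by weight, add if no cycle):
  Add (4,5) w=1
  Add (0,2) w=2
  Add (2,6) w=3
  Add (5,6) w=3
  Skip (0,6) w=4 (creates cycle)
  Skip (0,5) w=5 (creates cycle)
  Add (3,5) w=5
  Skip (3,6) w=6 (creates cycle)
  Add (1,6) w=7
  Skip (3,4) w=7 (creates cycle)
  Skip (1,5) w=9 (creates cycle)
  Skip (4,6) w=9 (creates cycle)
  Skip (1,3) w=14 (creates cycle)
MST weight = 21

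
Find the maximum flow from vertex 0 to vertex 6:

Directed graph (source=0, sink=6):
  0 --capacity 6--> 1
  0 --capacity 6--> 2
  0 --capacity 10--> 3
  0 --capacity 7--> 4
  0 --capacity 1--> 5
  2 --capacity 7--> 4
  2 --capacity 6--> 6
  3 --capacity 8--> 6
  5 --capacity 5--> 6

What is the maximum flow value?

Computing max flow:
  Flow on (0->2): 6/6
  Flow on (0->3): 8/10
  Flow on (0->5): 1/1
  Flow on (2->6): 6/6
  Flow on (3->6): 8/8
  Flow on (5->6): 1/5
Maximum flow = 15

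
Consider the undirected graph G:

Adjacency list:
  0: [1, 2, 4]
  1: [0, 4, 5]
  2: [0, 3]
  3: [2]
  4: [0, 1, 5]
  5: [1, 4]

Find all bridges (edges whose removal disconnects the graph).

A bridge is an edge whose removal increases the number of connected components.
Bridges found: (0,2), (2,3)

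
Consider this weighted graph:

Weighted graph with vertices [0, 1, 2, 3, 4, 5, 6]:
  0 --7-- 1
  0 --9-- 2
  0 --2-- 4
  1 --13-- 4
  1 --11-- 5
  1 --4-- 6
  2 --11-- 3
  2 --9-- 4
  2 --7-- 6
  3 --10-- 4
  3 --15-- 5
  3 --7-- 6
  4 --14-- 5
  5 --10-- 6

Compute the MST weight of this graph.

Applying Kruskal's algorithm (sort edges by weight, add if no cycle):
  Add (0,4) w=2
  Add (1,6) w=4
  Add (0,1) w=7
  Add (2,6) w=7
  Add (3,6) w=7
  Skip (0,2) w=9 (creates cycle)
  Skip (2,4) w=9 (creates cycle)
  Skip (3,4) w=10 (creates cycle)
  Add (5,6) w=10
  Skip (1,5) w=11 (creates cycle)
  Skip (2,3) w=11 (creates cycle)
  Skip (1,4) w=13 (creates cycle)
  Skip (4,5) w=14 (creates cycle)
  Skip (3,5) w=15 (creates cycle)
MST weight = 37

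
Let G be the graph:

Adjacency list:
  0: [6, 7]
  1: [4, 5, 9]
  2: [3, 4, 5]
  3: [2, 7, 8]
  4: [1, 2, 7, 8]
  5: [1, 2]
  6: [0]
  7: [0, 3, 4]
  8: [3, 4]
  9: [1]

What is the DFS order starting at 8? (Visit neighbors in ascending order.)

DFS from vertex 8 (neighbors processed in ascending order):
Visit order: 8, 3, 2, 4, 1, 5, 9, 7, 0, 6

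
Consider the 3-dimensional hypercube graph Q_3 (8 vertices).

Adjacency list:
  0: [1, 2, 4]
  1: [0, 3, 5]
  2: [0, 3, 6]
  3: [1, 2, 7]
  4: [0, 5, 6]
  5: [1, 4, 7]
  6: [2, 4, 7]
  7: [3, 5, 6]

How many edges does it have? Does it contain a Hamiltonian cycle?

Q_3 has 8 * 3 / 2 = 12 edges.
Q_3 (d >= 2) always has a Hamiltonian cycle: a 3-bit cyclic Gray code visits every vertex exactly once and returns to the start.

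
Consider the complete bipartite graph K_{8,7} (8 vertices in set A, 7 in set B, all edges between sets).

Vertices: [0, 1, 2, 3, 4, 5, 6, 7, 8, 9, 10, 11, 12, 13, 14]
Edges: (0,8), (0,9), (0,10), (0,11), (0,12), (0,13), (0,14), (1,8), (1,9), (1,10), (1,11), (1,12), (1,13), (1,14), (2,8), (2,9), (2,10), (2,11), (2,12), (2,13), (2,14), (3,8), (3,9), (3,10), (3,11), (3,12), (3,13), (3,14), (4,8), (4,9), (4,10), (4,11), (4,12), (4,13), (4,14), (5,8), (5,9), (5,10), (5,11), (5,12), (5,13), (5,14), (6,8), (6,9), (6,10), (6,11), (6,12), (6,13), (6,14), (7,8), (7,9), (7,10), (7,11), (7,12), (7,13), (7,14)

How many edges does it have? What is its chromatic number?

K_{8,7} has 8 * 7 = 56 edges.
Bipartite graphs have chromatic number 2 (color each partition differently).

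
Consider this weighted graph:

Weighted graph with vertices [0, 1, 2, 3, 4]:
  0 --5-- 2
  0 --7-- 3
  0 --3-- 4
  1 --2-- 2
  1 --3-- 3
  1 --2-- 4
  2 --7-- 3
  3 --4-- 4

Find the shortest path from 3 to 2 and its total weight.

Using Dijkstra's algorithm from vertex 3:
Shortest path: 3 -> 1 -> 2
Total weight: 3 + 2 = 5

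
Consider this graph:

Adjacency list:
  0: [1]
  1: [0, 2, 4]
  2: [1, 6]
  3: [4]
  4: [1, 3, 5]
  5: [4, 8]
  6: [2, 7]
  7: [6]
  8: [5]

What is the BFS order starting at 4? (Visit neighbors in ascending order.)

BFS from vertex 4 (neighbors processed in ascending order):
Visit order: 4, 1, 3, 5, 0, 2, 8, 6, 7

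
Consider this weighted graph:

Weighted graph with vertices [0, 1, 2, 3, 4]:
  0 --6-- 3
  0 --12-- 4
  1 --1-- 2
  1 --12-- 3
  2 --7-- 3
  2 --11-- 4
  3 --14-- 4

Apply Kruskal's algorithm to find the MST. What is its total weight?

Applying Kruskal's algorithm (sort edges by weight, add if no cycle):
  Add (1,2) w=1
  Add (0,3) w=6
  Add (2,3) w=7
  Add (2,4) w=11
  Skip (0,4) w=12 (creates cycle)
  Skip (1,3) w=12 (creates cycle)
  Skip (3,4) w=14 (creates cycle)
MST weight = 25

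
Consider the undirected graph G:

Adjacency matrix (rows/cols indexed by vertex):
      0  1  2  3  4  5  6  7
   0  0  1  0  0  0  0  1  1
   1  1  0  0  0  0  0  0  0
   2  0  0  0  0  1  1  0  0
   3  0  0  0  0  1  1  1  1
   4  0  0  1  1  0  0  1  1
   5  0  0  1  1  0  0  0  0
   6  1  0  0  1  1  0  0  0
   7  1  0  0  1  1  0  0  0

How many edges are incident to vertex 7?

Vertex 7 has neighbors [0, 3, 4], so deg(7) = 3.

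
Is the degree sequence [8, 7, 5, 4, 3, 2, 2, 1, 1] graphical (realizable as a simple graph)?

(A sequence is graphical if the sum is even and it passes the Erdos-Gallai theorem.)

Sum of degrees = 33. Sum is odd, so the sequence is NOT graphical.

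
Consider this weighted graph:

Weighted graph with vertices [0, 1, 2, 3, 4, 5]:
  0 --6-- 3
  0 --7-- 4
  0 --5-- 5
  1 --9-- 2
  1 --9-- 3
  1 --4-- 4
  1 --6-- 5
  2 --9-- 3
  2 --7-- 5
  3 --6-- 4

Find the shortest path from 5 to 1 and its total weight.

Using Dijkstra's algorithm from vertex 5:
Shortest path: 5 -> 1
Total weight: 6 = 6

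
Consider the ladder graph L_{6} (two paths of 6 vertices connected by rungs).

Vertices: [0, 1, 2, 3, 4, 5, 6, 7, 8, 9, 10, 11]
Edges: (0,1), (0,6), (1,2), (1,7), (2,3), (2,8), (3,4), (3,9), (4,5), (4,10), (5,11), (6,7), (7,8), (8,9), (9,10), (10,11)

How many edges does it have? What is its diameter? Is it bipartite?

Ladder graph L_{6}: 6 rungs + 2 * (6-1) path edges = 6 + 10 = 16 edges.
Diameter = 6.
Ladder graphs are bipartite (alternating coloring along each path).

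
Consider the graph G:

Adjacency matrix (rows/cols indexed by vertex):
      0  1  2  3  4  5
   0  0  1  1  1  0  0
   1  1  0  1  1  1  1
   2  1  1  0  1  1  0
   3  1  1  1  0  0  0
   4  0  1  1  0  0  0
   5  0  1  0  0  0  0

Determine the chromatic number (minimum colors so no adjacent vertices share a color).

The graph has a maximum clique of size 4 (lower bound on chromatic number).
A valid 4-coloring: {0: 2, 1: 0, 2: 1, 3: 3, 4: 2, 5: 1}.
Chromatic number = 4.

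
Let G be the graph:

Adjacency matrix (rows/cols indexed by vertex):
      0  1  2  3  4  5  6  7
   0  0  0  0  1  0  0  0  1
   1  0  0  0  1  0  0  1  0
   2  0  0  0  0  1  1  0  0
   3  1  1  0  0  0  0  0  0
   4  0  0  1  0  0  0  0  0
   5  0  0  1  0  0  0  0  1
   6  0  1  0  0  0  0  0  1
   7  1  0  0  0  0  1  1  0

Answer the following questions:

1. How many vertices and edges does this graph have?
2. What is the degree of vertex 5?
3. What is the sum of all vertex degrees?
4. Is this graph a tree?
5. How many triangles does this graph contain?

Count: 8 vertices, 8 edges.
Vertex 5 has neighbors [2, 7], degree = 2.
Handshaking lemma: 2 * 8 = 16.
A tree on 8 vertices has 7 edges. This graph has 8 edges (1 extra). Not a tree.
Number of triangles = 0.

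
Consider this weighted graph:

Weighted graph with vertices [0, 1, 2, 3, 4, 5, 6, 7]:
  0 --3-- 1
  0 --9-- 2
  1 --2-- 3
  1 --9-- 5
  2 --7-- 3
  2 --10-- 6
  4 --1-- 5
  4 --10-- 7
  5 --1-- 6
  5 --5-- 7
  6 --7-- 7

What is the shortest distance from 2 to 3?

Using Dijkstra's algorithm from vertex 2:
Shortest path: 2 -> 3
Total weight: 7 = 7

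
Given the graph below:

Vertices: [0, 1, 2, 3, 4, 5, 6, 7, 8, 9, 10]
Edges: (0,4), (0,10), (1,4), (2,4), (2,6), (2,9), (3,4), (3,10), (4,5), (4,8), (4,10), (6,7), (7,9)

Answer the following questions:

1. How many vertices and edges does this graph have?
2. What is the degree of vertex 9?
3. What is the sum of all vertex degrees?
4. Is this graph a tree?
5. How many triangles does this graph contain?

Count: 11 vertices, 13 edges.
Vertex 9 has neighbors [2, 7], degree = 2.
Handshaking lemma: 2 * 13 = 26.
A tree on 11 vertices has 10 edges. This graph has 13 edges (3 extra). Not a tree.
Number of triangles = 2.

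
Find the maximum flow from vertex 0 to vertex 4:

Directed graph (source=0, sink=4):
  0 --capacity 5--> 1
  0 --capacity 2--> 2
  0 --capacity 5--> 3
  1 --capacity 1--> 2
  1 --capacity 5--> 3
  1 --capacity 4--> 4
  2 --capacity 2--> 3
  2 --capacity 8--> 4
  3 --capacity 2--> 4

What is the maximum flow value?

Computing max flow:
  Flow on (0->1): 5/5
  Flow on (0->2): 2/2
  Flow on (0->3): 2/5
  Flow on (1->2): 1/1
  Flow on (1->4): 4/4
  Flow on (2->4): 3/8
  Flow on (3->4): 2/2
Maximum flow = 9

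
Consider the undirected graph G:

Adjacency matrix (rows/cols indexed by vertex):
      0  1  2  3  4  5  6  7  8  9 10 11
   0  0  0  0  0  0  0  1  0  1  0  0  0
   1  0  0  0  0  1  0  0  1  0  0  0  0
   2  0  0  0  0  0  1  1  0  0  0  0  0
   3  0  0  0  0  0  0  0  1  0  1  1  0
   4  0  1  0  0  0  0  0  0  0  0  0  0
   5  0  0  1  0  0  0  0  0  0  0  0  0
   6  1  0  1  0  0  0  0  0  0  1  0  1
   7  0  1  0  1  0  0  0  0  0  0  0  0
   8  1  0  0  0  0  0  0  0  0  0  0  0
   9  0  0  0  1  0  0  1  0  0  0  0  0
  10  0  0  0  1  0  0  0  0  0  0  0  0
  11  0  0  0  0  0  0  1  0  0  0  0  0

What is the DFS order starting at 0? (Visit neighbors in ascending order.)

DFS from vertex 0 (neighbors processed in ascending order):
Visit order: 0, 6, 2, 5, 9, 3, 7, 1, 4, 10, 11, 8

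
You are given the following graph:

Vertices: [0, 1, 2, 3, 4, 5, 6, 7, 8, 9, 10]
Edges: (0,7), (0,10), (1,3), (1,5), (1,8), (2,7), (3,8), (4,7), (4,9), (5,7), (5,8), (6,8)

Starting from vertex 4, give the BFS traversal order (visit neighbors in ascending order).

BFS from vertex 4 (neighbors processed in ascending order):
Visit order: 4, 7, 9, 0, 2, 5, 10, 1, 8, 3, 6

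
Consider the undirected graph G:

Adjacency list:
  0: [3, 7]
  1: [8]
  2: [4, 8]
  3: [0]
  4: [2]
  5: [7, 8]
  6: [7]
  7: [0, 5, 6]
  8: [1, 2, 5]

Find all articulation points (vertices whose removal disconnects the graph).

An articulation point is a vertex whose removal disconnects the graph.
Articulation points: [0, 2, 5, 7, 8]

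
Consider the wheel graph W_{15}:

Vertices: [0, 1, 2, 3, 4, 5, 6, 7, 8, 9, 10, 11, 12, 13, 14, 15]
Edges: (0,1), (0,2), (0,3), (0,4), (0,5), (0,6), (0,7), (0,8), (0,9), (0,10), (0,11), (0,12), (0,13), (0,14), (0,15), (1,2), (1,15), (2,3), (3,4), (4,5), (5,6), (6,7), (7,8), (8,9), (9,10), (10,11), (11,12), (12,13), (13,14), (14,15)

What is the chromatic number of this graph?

W_{15} = C_{15} plus a hub adjacent to every cycle vertex.
The outer cycle needs 3 colors (odd cycle); the hub is adjacent to all of them so needs a fresh color.
Chromatic number = 3 + 1 = 4.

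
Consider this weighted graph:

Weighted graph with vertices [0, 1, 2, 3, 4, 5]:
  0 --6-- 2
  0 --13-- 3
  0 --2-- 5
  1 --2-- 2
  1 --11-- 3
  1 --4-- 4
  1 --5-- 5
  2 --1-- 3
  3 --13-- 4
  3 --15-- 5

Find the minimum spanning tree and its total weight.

Applying Kruskal's algorithm (sort edges by weight, add if no cycle):
  Add (2,3) w=1
  Add (0,5) w=2
  Add (1,2) w=2
  Add (1,4) w=4
  Add (1,5) w=5
  Skip (0,2) w=6 (creates cycle)
  Skip (1,3) w=11 (creates cycle)
  Skip (0,3) w=13 (creates cycle)
  Skip (3,4) w=13 (creates cycle)
  Skip (3,5) w=15 (creates cycle)
MST weight = 14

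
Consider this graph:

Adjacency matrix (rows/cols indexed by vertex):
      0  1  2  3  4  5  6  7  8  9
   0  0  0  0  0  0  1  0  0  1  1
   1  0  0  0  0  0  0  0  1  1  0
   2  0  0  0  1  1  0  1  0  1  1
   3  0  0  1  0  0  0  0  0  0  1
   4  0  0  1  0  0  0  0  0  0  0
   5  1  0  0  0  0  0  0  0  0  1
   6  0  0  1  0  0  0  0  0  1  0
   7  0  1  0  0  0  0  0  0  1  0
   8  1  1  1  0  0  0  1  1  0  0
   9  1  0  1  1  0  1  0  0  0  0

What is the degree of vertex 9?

Vertex 9 has neighbors [0, 2, 3, 5], so deg(9) = 4.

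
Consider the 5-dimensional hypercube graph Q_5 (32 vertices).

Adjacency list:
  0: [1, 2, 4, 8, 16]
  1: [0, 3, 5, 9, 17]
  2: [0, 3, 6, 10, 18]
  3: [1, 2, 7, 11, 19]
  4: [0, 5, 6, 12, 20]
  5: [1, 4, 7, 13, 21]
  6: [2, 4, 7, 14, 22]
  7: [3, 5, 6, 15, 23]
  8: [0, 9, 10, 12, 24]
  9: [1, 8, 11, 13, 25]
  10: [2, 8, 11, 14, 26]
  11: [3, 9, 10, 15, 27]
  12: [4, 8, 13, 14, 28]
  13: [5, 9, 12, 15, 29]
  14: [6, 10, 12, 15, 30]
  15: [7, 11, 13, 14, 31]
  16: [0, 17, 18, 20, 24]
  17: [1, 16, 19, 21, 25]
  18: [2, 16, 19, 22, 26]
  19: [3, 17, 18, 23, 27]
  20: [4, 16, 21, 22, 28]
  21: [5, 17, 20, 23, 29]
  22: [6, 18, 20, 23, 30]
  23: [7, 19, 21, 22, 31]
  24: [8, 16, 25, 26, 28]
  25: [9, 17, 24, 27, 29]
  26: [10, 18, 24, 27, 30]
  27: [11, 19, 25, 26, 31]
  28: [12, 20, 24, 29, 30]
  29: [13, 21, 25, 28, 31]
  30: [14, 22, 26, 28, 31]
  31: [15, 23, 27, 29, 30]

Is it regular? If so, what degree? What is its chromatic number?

In Q_5, every vertex has exactly 5 neighbors (flip one of 5 bits), so it is 5-regular.
Q_5 is bipartite (partition by bit-parity), so chromatic number = 2.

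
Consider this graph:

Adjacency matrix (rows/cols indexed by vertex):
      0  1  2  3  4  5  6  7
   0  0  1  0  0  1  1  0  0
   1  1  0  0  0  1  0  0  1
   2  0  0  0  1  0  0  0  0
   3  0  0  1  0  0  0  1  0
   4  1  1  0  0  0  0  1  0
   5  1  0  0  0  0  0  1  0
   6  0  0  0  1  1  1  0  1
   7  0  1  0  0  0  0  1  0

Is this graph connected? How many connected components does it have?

Checking connectivity: the graph has 1 connected component(s).
All vertices are reachable from each other. The graph IS connected.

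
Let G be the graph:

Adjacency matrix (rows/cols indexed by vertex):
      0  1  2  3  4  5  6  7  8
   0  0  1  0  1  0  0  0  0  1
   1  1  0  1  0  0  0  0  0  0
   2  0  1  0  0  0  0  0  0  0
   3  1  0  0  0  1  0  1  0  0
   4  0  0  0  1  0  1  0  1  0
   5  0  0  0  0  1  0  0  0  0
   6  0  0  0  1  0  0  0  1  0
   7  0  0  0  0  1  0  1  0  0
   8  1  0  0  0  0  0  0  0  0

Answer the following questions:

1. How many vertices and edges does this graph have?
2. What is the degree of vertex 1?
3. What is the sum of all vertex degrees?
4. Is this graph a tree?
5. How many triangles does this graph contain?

Count: 9 vertices, 9 edges.
Vertex 1 has neighbors [0, 2], degree = 2.
Handshaking lemma: 2 * 9 = 18.
A tree on 9 vertices has 8 edges. This graph has 9 edges (1 extra). Not a tree.
Number of triangles = 0.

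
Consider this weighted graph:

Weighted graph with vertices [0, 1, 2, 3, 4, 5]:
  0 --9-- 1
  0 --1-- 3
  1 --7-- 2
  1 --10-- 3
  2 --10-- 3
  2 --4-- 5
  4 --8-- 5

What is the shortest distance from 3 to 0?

Using Dijkstra's algorithm from vertex 3:
Shortest path: 3 -> 0
Total weight: 1 = 1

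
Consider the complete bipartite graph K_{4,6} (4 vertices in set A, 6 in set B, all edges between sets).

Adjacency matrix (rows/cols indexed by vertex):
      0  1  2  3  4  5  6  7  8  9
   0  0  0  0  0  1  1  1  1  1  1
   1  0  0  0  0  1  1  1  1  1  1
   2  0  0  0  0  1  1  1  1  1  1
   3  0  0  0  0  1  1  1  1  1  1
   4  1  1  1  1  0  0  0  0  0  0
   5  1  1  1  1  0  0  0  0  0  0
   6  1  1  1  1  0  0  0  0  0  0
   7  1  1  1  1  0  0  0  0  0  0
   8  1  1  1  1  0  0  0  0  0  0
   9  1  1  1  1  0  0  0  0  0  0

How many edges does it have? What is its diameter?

K_{4,6} has 4 * 6 = 24 edges.
Any vertex reaches any opposite-side vertex in 1 step; same-side vertices reach in 2 steps via any opposite-side vertex.
Diameter = 2.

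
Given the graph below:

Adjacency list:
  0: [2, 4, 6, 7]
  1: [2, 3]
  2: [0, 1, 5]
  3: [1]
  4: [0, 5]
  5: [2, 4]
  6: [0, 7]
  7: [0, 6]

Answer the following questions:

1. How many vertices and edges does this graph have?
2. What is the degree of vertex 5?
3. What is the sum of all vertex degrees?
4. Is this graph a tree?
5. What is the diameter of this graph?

Count: 8 vertices, 9 edges.
Vertex 5 has neighbors [2, 4], degree = 2.
Handshaking lemma: 2 * 9 = 18.
A tree on 8 vertices has 7 edges. This graph has 9 edges (2 extra). Not a tree.
Diameter (longest shortest path) = 4.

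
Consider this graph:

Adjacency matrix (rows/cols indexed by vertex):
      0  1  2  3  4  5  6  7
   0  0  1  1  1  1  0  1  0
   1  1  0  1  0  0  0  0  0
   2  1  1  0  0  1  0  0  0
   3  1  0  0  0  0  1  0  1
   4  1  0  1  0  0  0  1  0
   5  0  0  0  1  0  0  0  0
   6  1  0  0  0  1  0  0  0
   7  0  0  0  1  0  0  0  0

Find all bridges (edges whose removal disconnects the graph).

A bridge is an edge whose removal increases the number of connected components.
Bridges found: (0,3), (3,5), (3,7)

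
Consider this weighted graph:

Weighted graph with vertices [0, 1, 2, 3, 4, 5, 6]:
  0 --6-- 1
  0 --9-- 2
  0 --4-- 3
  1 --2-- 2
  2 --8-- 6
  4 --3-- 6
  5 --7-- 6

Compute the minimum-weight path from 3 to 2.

Using Dijkstra's algorithm from vertex 3:
Shortest path: 3 -> 0 -> 1 -> 2
Total weight: 4 + 6 + 2 = 12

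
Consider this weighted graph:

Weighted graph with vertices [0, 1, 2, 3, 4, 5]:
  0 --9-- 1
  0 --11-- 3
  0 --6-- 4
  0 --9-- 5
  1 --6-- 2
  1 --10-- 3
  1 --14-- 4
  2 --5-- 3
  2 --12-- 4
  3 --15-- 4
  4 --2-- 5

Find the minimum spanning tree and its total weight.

Applying Kruskal's algorithm (sort edges by weight, add if no cycle):
  Add (4,5) w=2
  Add (2,3) w=5
  Add (0,4) w=6
  Add (1,2) w=6
  Skip (0,5) w=9 (creates cycle)
  Add (0,1) w=9
  Skip (1,3) w=10 (creates cycle)
  Skip (0,3) w=11 (creates cycle)
  Skip (2,4) w=12 (creates cycle)
  Skip (1,4) w=14 (creates cycle)
  Skip (3,4) w=15 (creates cycle)
MST weight = 28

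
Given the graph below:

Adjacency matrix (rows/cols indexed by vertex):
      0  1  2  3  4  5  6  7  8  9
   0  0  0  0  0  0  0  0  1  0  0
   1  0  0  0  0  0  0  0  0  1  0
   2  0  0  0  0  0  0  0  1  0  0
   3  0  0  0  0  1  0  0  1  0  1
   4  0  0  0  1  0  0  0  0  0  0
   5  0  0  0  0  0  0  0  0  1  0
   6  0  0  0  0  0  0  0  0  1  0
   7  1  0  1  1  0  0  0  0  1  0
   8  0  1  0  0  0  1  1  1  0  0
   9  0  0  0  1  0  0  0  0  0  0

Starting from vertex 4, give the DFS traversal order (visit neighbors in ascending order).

DFS from vertex 4 (neighbors processed in ascending order):
Visit order: 4, 3, 7, 0, 2, 8, 1, 5, 6, 9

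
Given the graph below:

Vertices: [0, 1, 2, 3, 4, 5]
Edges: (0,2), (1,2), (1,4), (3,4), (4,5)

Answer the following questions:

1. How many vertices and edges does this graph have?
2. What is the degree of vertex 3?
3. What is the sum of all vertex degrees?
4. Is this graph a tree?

Count: 6 vertices, 5 edges.
Vertex 3 has neighbors [4], degree = 1.
Handshaking lemma: 2 * 5 = 10.
A graph is a tree iff it is connected and has exactly n-1 edges. This graph is connected (all 6 vertices in one component) and has 6-1 = 5 edges. It is a tree.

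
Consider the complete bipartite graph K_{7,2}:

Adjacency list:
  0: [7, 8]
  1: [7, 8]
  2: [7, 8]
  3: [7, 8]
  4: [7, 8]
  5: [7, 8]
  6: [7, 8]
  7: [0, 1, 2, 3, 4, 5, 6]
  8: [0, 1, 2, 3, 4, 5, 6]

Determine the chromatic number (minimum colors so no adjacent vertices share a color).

K_{7,2} is bipartite: vertices split into two independent sets of size 7 and 2.
Color one set 0, the other 1. No adjacent vertices share a color.
Chromatic number = 2.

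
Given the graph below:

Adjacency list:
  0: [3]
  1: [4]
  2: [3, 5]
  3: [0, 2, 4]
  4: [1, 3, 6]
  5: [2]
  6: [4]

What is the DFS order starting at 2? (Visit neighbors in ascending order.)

DFS from vertex 2 (neighbors processed in ascending order):
Visit order: 2, 3, 0, 4, 1, 6, 5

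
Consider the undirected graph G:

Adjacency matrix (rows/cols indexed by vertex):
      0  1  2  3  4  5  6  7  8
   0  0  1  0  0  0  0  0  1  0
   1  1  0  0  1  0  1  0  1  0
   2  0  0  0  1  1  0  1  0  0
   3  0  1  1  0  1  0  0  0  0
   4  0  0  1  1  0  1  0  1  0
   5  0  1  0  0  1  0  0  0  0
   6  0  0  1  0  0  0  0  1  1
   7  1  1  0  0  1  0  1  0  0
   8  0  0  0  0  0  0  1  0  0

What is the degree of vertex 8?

Vertex 8 has neighbors [6], so deg(8) = 1.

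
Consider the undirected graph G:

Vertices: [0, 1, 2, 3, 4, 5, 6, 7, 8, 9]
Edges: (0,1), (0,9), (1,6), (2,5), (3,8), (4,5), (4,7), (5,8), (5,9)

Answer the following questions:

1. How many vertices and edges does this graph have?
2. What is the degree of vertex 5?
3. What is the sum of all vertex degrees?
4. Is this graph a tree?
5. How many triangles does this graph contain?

Count: 10 vertices, 9 edges.
Vertex 5 has neighbors [2, 4, 8, 9], degree = 4.
Handshaking lemma: 2 * 9 = 18.
A graph is a tree iff it is connected and has exactly n-1 edges. This graph is connected (all 10 vertices in one component) and has 10-1 = 9 edges. It is a tree.
Number of triangles = 0.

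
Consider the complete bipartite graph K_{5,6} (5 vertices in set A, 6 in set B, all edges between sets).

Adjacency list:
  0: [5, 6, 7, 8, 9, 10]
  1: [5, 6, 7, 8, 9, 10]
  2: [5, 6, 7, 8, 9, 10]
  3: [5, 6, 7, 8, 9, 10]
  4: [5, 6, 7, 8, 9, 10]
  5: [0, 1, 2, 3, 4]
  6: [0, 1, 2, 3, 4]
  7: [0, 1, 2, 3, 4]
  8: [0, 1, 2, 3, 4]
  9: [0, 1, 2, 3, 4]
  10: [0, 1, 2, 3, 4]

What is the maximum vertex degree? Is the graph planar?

Set-A vertices have degree 6; set-B vertices have degree 5. Maximum degree = max(5,6) = 6.
K_{5,6} contains K_{3,3} as a subgraph (since both sides have >= 3 vertices); by Kuratowski's theorem it is not planar.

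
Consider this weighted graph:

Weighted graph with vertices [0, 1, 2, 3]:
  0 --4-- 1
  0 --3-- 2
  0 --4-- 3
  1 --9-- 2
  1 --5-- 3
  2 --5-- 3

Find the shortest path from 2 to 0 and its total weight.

Using Dijkstra's algorithm from vertex 2:
Shortest path: 2 -> 0
Total weight: 3 = 3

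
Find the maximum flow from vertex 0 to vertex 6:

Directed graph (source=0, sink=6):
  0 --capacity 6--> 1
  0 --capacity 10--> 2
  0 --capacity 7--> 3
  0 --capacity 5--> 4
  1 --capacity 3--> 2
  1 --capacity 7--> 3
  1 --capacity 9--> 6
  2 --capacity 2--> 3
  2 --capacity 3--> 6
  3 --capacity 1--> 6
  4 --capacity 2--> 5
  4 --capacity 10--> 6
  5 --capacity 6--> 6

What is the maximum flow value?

Computing max flow:
  Flow on (0->1): 6/6
  Flow on (0->2): 4/10
  Flow on (0->4): 5/5
  Flow on (1->6): 6/9
  Flow on (2->3): 1/2
  Flow on (2->6): 3/3
  Flow on (3->6): 1/1
  Flow on (4->6): 5/10
Maximum flow = 15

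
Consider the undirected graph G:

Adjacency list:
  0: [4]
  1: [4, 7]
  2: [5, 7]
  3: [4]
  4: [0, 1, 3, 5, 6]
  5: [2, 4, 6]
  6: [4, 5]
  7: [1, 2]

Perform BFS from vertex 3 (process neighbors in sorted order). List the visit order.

BFS from vertex 3 (neighbors processed in ascending order):
Visit order: 3, 4, 0, 1, 5, 6, 7, 2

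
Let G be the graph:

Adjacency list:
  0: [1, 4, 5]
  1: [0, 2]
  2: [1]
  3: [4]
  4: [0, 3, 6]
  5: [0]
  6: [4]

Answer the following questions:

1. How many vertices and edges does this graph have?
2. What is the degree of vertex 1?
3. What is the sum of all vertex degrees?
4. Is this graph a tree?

Count: 7 vertices, 6 edges.
Vertex 1 has neighbors [0, 2], degree = 2.
Handshaking lemma: 2 * 6 = 12.
A graph is a tree iff it is connected and has exactly n-1 edges. This graph is connected (all 7 vertices in one component) and has 7-1 = 6 edges. It is a tree.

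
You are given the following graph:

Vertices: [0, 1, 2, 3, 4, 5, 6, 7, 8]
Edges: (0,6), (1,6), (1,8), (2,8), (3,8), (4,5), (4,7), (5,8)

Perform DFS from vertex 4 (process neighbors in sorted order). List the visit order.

DFS from vertex 4 (neighbors processed in ascending order):
Visit order: 4, 5, 8, 1, 6, 0, 2, 3, 7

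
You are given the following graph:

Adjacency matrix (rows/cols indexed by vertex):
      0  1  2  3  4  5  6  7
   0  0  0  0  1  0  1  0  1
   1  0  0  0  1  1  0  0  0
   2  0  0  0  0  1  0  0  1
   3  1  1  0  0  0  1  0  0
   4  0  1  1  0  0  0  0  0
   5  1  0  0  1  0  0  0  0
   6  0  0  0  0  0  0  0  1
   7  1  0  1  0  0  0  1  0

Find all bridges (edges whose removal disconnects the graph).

A bridge is an edge whose removal increases the number of connected components.
Bridges found: (6,7)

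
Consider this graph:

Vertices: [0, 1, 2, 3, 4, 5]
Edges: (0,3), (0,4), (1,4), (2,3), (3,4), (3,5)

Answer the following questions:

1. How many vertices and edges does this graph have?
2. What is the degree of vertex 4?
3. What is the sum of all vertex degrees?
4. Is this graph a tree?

Count: 6 vertices, 6 edges.
Vertex 4 has neighbors [0, 1, 3], degree = 3.
Handshaking lemma: 2 * 6 = 12.
A tree on 6 vertices has 5 edges. This graph has 6 edges (1 extra). Not a tree.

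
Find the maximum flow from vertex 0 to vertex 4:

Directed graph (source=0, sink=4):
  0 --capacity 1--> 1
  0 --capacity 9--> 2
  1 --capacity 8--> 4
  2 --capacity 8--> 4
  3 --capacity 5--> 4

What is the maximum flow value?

Computing max flow:
  Flow on (0->1): 1/1
  Flow on (0->2): 8/9
  Flow on (1->4): 1/8
  Flow on (2->4): 8/8
Maximum flow = 9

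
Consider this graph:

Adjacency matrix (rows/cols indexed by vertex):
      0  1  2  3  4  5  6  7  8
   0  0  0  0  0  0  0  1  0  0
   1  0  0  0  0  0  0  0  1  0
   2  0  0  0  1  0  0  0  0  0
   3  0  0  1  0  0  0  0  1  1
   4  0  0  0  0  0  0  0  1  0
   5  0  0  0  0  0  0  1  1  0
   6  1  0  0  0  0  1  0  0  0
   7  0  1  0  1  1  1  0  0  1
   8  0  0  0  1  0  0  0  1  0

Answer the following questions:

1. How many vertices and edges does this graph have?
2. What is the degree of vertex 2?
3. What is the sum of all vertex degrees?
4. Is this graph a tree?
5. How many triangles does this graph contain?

Count: 9 vertices, 9 edges.
Vertex 2 has neighbors [3], degree = 1.
Handshaking lemma: 2 * 9 = 18.
A tree on 9 vertices has 8 edges. This graph has 9 edges (1 extra). Not a tree.
Number of triangles = 1.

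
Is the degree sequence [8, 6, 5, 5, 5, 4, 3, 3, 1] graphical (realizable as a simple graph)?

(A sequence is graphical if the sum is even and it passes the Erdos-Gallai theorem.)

Sum of degrees = 40. Sum is even and passes Erdos-Gallai. The sequence IS graphical.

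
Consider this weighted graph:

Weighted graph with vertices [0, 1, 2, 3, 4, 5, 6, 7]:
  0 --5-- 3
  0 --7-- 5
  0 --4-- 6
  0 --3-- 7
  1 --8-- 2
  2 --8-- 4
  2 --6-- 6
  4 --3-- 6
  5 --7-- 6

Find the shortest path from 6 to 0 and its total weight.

Using Dijkstra's algorithm from vertex 6:
Shortest path: 6 -> 0
Total weight: 4 = 4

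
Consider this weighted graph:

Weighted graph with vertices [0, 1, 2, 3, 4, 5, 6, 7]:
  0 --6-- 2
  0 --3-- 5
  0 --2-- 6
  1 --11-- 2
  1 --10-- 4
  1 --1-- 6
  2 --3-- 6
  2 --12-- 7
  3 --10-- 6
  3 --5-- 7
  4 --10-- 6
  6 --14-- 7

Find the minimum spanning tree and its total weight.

Applying Kruskal's algorithm (sort edges by weight, add if no cycle):
  Add (1,6) w=1
  Add (0,6) w=2
  Add (0,5) w=3
  Add (2,6) w=3
  Add (3,7) w=5
  Skip (0,2) w=6 (creates cycle)
  Add (1,4) w=10
  Add (3,6) w=10
  Skip (4,6) w=10 (creates cycle)
  Skip (1,2) w=11 (creates cycle)
  Skip (2,7) w=12 (creates cycle)
  Skip (6,7) w=14 (creates cycle)
MST weight = 34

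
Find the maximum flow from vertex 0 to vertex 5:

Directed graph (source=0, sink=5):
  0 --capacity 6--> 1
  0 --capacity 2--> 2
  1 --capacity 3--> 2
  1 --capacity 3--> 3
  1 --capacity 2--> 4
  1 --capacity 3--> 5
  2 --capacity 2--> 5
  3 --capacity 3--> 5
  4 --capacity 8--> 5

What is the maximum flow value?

Computing max flow:
  Flow on (0->1): 6/6
  Flow on (0->2): 2/2
  Flow on (1->3): 3/3
  Flow on (1->5): 3/3
  Flow on (2->5): 2/2
  Flow on (3->5): 3/3
Maximum flow = 8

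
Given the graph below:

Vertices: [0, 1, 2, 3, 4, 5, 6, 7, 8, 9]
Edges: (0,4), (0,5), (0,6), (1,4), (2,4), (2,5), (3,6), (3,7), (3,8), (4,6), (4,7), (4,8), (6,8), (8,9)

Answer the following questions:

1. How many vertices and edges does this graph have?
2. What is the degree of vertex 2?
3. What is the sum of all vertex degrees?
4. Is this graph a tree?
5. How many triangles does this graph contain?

Count: 10 vertices, 14 edges.
Vertex 2 has neighbors [4, 5], degree = 2.
Handshaking lemma: 2 * 14 = 28.
A tree on 10 vertices has 9 edges. This graph has 14 edges (5 extra). Not a tree.
Number of triangles = 3.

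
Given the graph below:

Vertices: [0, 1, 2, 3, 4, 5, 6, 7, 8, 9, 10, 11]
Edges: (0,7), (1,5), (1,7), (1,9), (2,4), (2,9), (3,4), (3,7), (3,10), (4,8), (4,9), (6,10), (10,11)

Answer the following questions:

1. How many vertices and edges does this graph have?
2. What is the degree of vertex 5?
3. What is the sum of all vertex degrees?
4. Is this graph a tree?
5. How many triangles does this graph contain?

Count: 12 vertices, 13 edges.
Vertex 5 has neighbors [1], degree = 1.
Handshaking lemma: 2 * 13 = 26.
A tree on 12 vertices has 11 edges. This graph has 13 edges (2 extra). Not a tree.
Number of triangles = 1.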